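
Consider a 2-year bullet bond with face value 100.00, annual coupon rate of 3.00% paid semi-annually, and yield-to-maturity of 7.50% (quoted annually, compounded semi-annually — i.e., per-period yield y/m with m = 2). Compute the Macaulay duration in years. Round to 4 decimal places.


Answer: Macaulay duration = 1.9539 years

Derivation:
Coupon per period c = face * coupon_rate / m = 1.500000
Periods per year m = 2; per-period yield y/m = 0.037500
Number of cashflows N = 4
Cashflows (t years, CF_t, discount factor 1/(1+y/m)^(m*t), PV):
  t = 0.5000: CF_t = 1.500000, DF = 0.963855, PV = 1.445783
  t = 1.0000: CF_t = 1.500000, DF = 0.929017, PV = 1.393526
  t = 1.5000: CF_t = 1.500000, DF = 0.895438, PV = 1.343158
  t = 2.0000: CF_t = 101.500000, DF = 0.863073, PV = 87.601919
Price P = sum_t PV_t = 91.784386
Macaulay numerator sum_t t * PV_t:
  t * PV_t at t = 0.5000: 0.722892
  t * PV_t at t = 1.0000: 1.393526
  t * PV_t at t = 1.5000: 2.014736
  t * PV_t at t = 2.0000: 175.203838
Macaulay duration D = (sum_t t * PV_t) / P = 179.334992 / 91.784386 = 1.953873


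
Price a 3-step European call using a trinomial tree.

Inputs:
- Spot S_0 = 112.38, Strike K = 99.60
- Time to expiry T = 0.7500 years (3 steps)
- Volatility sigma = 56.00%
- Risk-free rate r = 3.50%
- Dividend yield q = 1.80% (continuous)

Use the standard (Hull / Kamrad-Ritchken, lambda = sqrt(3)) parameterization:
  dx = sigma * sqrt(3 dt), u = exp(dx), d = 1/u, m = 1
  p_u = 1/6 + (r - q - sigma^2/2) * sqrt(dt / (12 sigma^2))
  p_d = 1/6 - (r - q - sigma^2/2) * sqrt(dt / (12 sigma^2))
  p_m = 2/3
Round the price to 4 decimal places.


Answer: Price = V(0,0) = 27.2873

Derivation:
dt = T/N = 0.250000; dx = sigma*sqrt(3*dt) = 0.484974
u = exp(dx) = 1.624133; d = 1/u = 0.615713
p_u = 0.130634, p_m = 0.666667, p_d = 0.202700
Discount per step: exp(-r*dt) = 0.991288
Stock lattice S(k, j) with j the centered position index:
  k=0: S(0,+0) = 112.3800
  k=1: S(1,-1) = 69.1938; S(1,+0) = 112.3800; S(1,+1) = 182.5201
  k=2: S(2,-2) = 42.6035; S(2,-1) = 69.1938; S(2,+0) = 112.3800; S(2,+1) = 182.5201; S(2,+2) = 296.4369
  k=3: S(3,-3) = 26.2316; S(3,-2) = 42.6035; S(3,-1) = 69.1938; S(3,+0) = 112.3800; S(3,+1) = 182.5201; S(3,+2) = 296.4369; S(3,+3) = 481.4530
Terminal payoffs V(N, j) = max(S_T - K, 0):
  V(3,-3) = 0.000000; V(3,-2) = 0.000000; V(3,-1) = 0.000000; V(3,+0) = 12.780000; V(3,+1) = 82.920083; V(3,+2) = 196.836917; V(3,+3) = 381.853024
Backward induction: V(k, j) = exp(-r*dt) * [p_u * V(k+1, j+1) + p_m * V(k+1, j) + p_d * V(k+1, j-1)]
  V(2,-2) = exp(-r*dt) * [p_u*0.000000 + p_m*0.000000 + p_d*0.000000] = 0.000000
  V(2,-1) = exp(-r*dt) * [p_u*12.780000 + p_m*0.000000 + p_d*0.000000] = 1.654956
  V(2,+0) = exp(-r*dt) * [p_u*82.920083 + p_m*12.780000 + p_d*0.000000] = 19.183575
  V(2,+1) = exp(-r*dt) * [p_u*196.836917 + p_m*82.920083 + p_d*12.780000] = 82.855944
  V(2,+2) = exp(-r*dt) * [p_u*381.853024 + p_m*196.836917 + p_d*82.920083] = 196.191187
  V(1,-1) = exp(-r*dt) * [p_u*19.183575 + p_m*1.654956 + p_d*0.000000] = 3.577884
  V(1,+0) = exp(-r*dt) * [p_u*82.855944 + p_m*19.183575 + p_d*1.654956] = 23.739664
  V(1,+1) = exp(-r*dt) * [p_u*196.191187 + p_m*82.855944 + p_d*19.183575] = 84.016631
  V(0,+0) = exp(-r*dt) * [p_u*84.016631 + p_m*23.739664 + p_d*3.577884] = 27.287280


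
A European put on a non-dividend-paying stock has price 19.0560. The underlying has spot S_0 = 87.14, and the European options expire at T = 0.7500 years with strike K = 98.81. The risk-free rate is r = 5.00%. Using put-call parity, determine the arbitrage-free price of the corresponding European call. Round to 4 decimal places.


Answer: Call price = 11.0228

Derivation:
Put-call parity: C - P = S_0 * exp(-qT) - K * exp(-rT).
S_0 * exp(-qT) = 87.1400 * 1.00000000 = 87.14000000
K * exp(-rT) = 98.8100 * 0.96319442 = 95.17324041
C = P + S*exp(-qT) - K*exp(-rT)
C = 19.0560 + 87.14000000 - 95.17324041 = 11.0228


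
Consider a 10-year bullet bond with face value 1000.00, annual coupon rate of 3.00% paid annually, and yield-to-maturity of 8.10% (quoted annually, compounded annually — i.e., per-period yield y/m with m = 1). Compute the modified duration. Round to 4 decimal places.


Coupon per period c = face * coupon_rate / m = 30.000000
Periods per year m = 1; per-period yield y/m = 0.081000
Number of cashflows N = 10
Cashflows (t years, CF_t, discount factor 1/(1+y/m)^(m*t), PV):
  t = 1.0000: CF_t = 30.000000, DF = 0.925069, PV = 27.752081
  t = 2.0000: CF_t = 30.000000, DF = 0.855753, PV = 25.672601
  t = 3.0000: CF_t = 30.000000, DF = 0.791631, PV = 23.748937
  t = 4.0000: CF_t = 30.000000, DF = 0.732314, PV = 21.969414
  t = 5.0000: CF_t = 30.000000, DF = 0.677441, PV = 20.323232
  t = 6.0000: CF_t = 30.000000, DF = 0.626680, PV = 18.800400
  t = 7.0000: CF_t = 30.000000, DF = 0.579722, PV = 17.391674
  t = 8.0000: CF_t = 30.000000, DF = 0.536284, PV = 16.088505
  t = 9.0000: CF_t = 30.000000, DF = 0.496099, PV = 14.882984
  t = 10.0000: CF_t = 1030.000000, DF = 0.458926, PV = 472.694213
Price P = sum_t PV_t = 659.324042
First compute Macaulay numerator sum_t t * PV_t:
  t * PV_t at t = 1.0000: 27.752081
  t * PV_t at t = 2.0000: 51.345201
  t * PV_t at t = 3.0000: 71.246811
  t * PV_t at t = 4.0000: 87.877657
  t * PV_t at t = 5.0000: 101.616162
  t * PV_t at t = 6.0000: 112.802400
  t * PV_t at t = 7.0000: 121.741721
  t * PV_t at t = 8.0000: 128.708044
  t * PV_t at t = 9.0000: 133.946854
  t * PV_t at t = 10.0000: 4726.942127
Macaulay duration D = 5563.979060 / 659.324042 = 8.438914
Modified duration = D / (1 + y/m) = 8.438914 / (1 + 0.081000) = 7.806581

Answer: Modified duration = 7.8066


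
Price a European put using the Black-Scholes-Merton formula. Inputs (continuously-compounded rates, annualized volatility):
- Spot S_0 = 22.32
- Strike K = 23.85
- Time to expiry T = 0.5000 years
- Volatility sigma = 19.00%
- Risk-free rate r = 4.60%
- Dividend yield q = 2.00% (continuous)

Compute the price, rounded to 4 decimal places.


Answer: Price = 1.9151

Derivation:
d1 = (ln(S/K) + (r - q + 0.5*sigma^2) * T) / (sigma * sqrt(T)) = -0.32955701
d2 = d1 - sigma * sqrt(T) = -0.46390730
exp(-rT) = 0.97726248; exp(-qT) = 0.99004983
P = K * exp(-rT) * N(-d2) - S_0 * exp(-qT) * N(-d1)
N(-d1) = 0.62913265; N(-d2) = 0.67864292
P = 23.8500 * 0.97726248 * 0.67864292 - 22.3200 * 0.99004983 * 0.62913265 = 1.9151


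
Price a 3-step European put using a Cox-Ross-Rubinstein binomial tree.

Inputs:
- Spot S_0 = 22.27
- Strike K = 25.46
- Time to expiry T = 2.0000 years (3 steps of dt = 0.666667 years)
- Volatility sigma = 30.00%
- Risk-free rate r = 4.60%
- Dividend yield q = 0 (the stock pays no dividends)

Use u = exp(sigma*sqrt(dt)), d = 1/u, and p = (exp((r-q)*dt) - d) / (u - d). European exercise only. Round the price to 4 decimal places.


dt = T/N = 0.666667
u = exp(sigma*sqrt(dt)) = 1.277556; d = 1/u = 0.782744
p = (exp((r-q)*dt) - d) / (u - d) = 0.502004
Discount per step: exp(-r*dt) = 0.969799
Stock lattice S(k, i) with i counting down-moves:
  k=0: S(0,0) = 22.2700
  k=1: S(1,0) = 28.4512; S(1,1) = 17.4317
  k=2: S(2,0) = 36.3480; S(2,1) = 22.2700; S(2,2) = 13.6446
  k=3: S(3,0) = 46.4366; S(3,1) = 28.4512; S(3,2) = 17.4317; S(3,3) = 10.6802
Terminal payoffs V(N, i) = max(K - S_T, 0):
  V(3,0) = 0.000000; V(3,1) = 0.000000; V(3,2) = 8.028280; V(3,3) = 14.779779
Backward induction: V(k, i) = exp(-r*dt) * [p * V(k+1, i) + (1-p) * V(k+1, i+1)].
  V(2,0) = exp(-r*dt) * [p*0.000000 + (1-p)*0.000000] = 0.000000
  V(2,1) = exp(-r*dt) * [p*0.000000 + (1-p)*8.028280] = 3.877308
  V(2,2) = exp(-r*dt) * [p*8.028280 + (1-p)*14.779779] = 11.046495
  V(1,0) = exp(-r*dt) * [p*0.000000 + (1-p)*3.877308] = 1.872570
  V(1,1) = exp(-r*dt) * [p*3.877308 + (1-p)*11.046495] = 7.222612
  V(0,0) = exp(-r*dt) * [p*1.872570 + (1-p)*7.222612] = 4.399853

Answer: Price = V(0,0) = 4.3999


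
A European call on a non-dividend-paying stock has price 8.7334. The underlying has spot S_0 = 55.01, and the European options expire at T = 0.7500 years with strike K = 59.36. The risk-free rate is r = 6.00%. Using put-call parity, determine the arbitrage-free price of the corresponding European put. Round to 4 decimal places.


Put-call parity: C - P = S_0 * exp(-qT) - K * exp(-rT).
S_0 * exp(-qT) = 55.0100 * 1.00000000 = 55.01000000
K * exp(-rT) = 59.3600 * 0.95599748 = 56.74801052
P = C - S*exp(-qT) + K*exp(-rT)
P = 8.7334 - 55.01000000 + 56.74801052 = 10.4714

Answer: Put price = 10.4714


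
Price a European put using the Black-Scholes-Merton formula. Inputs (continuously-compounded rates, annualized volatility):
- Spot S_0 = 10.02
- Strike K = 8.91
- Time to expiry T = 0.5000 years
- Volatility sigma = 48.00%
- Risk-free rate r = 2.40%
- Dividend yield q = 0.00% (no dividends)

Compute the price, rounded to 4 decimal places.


d1 = (ln(S/K) + (r - q + 0.5*sigma^2) * T) / (sigma * sqrt(T)) = 0.55098012
d2 = d1 - sigma * sqrt(T) = 0.21156887
exp(-rT) = 0.98807171; exp(-qT) = 1.00000000
P = K * exp(-rT) * N(-d2) - S_0 * exp(-qT) * N(-d1)
N(-d1) = 0.29082365; N(-d2) = 0.41622170
P = 8.9100 * 0.98807171 * 0.41622170 - 10.0200 * 1.00000000 * 0.29082365 = 0.7502

Answer: Price = 0.7502


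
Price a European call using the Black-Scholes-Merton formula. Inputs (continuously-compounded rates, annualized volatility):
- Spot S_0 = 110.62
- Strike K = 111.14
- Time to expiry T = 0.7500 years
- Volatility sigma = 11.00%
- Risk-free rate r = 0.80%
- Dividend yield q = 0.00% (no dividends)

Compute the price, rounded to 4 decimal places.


Answer: Price = 4.2725

Derivation:
d1 = (ln(S/K) + (r - q + 0.5*sigma^2) * T) / (sigma * sqrt(T)) = 0.06138532
d2 = d1 - sigma * sqrt(T) = -0.03387748
exp(-rT) = 0.99401796; exp(-qT) = 1.00000000
C = S_0 * exp(-qT) * N(d1) - K * exp(-rT) * N(d2)
N(d1) = 0.52447383; N(d2) = 0.48648743
C = 110.6200 * 1.00000000 * 0.52447383 - 111.1400 * 0.99401796 * 0.48648743 = 4.2725


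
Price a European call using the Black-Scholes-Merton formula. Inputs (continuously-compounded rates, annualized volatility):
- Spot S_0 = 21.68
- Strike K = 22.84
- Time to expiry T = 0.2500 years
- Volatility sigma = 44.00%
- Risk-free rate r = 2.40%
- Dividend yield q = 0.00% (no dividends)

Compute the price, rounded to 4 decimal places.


d1 = (ln(S/K) + (r - q + 0.5*sigma^2) * T) / (sigma * sqrt(T)) = -0.09965095
d2 = d1 - sigma * sqrt(T) = -0.31965095
exp(-rT) = 0.99401796; exp(-qT) = 1.00000000
C = S_0 * exp(-qT) * N(d1) - K * exp(-rT) * N(d2)
N(d1) = 0.46031072; N(d2) = 0.37461647
C = 21.6800 * 1.00000000 * 0.46031072 - 22.8400 * 0.99401796 * 0.37461647 = 1.4745

Answer: Price = 1.4745


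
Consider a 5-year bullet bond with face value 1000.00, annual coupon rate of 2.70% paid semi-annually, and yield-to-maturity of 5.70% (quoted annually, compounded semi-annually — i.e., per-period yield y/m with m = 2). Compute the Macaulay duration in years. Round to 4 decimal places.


Answer: Macaulay duration = 4.6848 years

Derivation:
Coupon per period c = face * coupon_rate / m = 13.500000
Periods per year m = 2; per-period yield y/m = 0.028500
Number of cashflows N = 10
Cashflows (t years, CF_t, discount factor 1/(1+y/m)^(m*t), PV):
  t = 0.5000: CF_t = 13.500000, DF = 0.972290, PV = 13.125912
  t = 1.0000: CF_t = 13.500000, DF = 0.945347, PV = 12.762189
  t = 1.5000: CF_t = 13.500000, DF = 0.919152, PV = 12.408546
  t = 2.0000: CF_t = 13.500000, DF = 0.893682, PV = 12.064702
  t = 2.5000: CF_t = 13.500000, DF = 0.868917, PV = 11.730386
  t = 3.0000: CF_t = 13.500000, DF = 0.844840, PV = 11.405334
  t = 3.5000: CF_t = 13.500000, DF = 0.821429, PV = 11.089289
  t = 4.0000: CF_t = 13.500000, DF = 0.798667, PV = 10.782002
  t = 4.5000: CF_t = 13.500000, DF = 0.776536, PV = 10.483230
  t = 5.0000: CF_t = 1013.500000, DF = 0.755018, PV = 765.210275
Price P = sum_t PV_t = 871.061862
Macaulay numerator sum_t t * PV_t:
  t * PV_t at t = 0.5000: 6.562956
  t * PV_t at t = 1.0000: 12.762189
  t * PV_t at t = 1.5000: 18.612818
  t * PV_t at t = 2.0000: 24.129403
  t * PV_t at t = 2.5000: 29.325964
  t * PV_t at t = 3.0000: 34.216001
  t * PV_t at t = 3.5000: 38.812511
  t * PV_t at t = 4.0000: 43.128007
  t * PV_t at t = 4.5000: 47.174534
  t * PV_t at t = 5.0000: 3826.051373
Macaulay duration D = (sum_t t * PV_t) / P = 4080.775756 / 871.061862 = 4.684829


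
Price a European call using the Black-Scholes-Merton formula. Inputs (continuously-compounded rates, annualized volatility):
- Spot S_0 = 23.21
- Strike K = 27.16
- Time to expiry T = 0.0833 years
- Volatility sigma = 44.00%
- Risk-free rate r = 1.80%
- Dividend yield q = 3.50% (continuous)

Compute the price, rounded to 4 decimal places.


Answer: Price = 0.1611

Derivation:
d1 = (ln(S/K) + (r - q + 0.5*sigma^2) * T) / (sigma * sqrt(T)) = -1.18523335
d2 = d1 - sigma * sqrt(T) = -1.31222500
exp(-rT) = 0.99850172; exp(-qT) = 0.99708875
C = S_0 * exp(-qT) * N(d1) - K * exp(-rT) * N(d2)
N(d1) = 0.11796260; N(d2) = 0.09472211
C = 23.2100 * 0.99708875 * 0.11796260 - 27.1600 * 0.99850172 * 0.09472211 = 0.1611


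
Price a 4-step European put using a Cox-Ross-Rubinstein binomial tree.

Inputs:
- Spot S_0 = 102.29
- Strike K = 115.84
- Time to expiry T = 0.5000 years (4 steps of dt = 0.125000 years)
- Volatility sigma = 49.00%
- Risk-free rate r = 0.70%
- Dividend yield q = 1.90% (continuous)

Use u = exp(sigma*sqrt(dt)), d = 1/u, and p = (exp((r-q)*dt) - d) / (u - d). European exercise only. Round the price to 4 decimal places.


dt = T/N = 0.125000
u = exp(sigma*sqrt(dt)) = 1.189153; d = 1/u = 0.840935
p = (exp((r-q)*dt) - d) / (u - d) = 0.452493
Discount per step: exp(-r*dt) = 0.999125
Stock lattice S(k, i) with i counting down-moves:
  k=0: S(0,0) = 102.2900
  k=1: S(1,0) = 121.6384; S(1,1) = 86.0192
  k=2: S(2,0) = 144.6467; S(2,1) = 102.2900; S(2,2) = 72.3366
  k=3: S(3,0) = 172.0070; S(3,1) = 121.6384; S(3,2) = 86.0192; S(3,3) = 60.8303
  k=4: S(4,0) = 204.5427; S(4,1) = 144.6467; S(4,2) = 102.2900; S(4,3) = 72.3366; S(4,4) = 51.1543
Terminal payoffs V(N, i) = max(K - S_T, 0):
  V(4,0) = 0.000000; V(4,1) = 0.000000; V(4,2) = 13.550000; V(4,3) = 43.503446; V(4,4) = 64.685663
Backward induction: V(k, i) = exp(-r*dt) * [p * V(k+1, i) + (1-p) * V(k+1, i+1)].
  V(3,0) = exp(-r*dt) * [p*0.000000 + (1-p)*0.000000] = 0.000000
  V(3,1) = exp(-r*dt) * [p*0.000000 + (1-p)*13.550000] = 7.412227
  V(3,2) = exp(-r*dt) * [p*13.550000 + (1-p)*43.503446] = 29.923518
  V(3,3) = exp(-r*dt) * [p*43.503446 + (1-p)*64.685663] = 55.052660
  V(2,0) = exp(-r*dt) * [p*0.000000 + (1-p)*7.412227] = 4.054695
  V(2,1) = exp(-r*dt) * [p*7.412227 + (1-p)*29.923518] = 19.720047
  V(2,2) = exp(-r*dt) * [p*29.923518 + (1-p)*55.052660] = 43.643687
  V(1,0) = exp(-r*dt) * [p*4.054695 + (1-p)*19.720047] = 12.620533
  V(1,1) = exp(-r*dt) * [p*19.720047 + (1-p)*43.643687] = 32.789697
  V(0,0) = exp(-r*dt) * [p*12.620533 + (1-p)*32.789697] = 23.642589

Answer: Price = V(0,0) = 23.6426


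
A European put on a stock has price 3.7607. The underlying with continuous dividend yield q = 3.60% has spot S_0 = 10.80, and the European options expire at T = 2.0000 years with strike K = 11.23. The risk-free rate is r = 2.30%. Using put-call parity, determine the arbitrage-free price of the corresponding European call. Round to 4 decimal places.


Answer: Call price = 3.0853

Derivation:
Put-call parity: C - P = S_0 * exp(-qT) - K * exp(-rT).
S_0 * exp(-qT) = 10.8000 * 0.93053090 = 10.04973367
K * exp(-rT) = 11.2300 * 0.95504196 = 10.72512124
C = P + S*exp(-qT) - K*exp(-rT)
C = 3.7607 + 10.04973367 - 10.72512124 = 3.0853


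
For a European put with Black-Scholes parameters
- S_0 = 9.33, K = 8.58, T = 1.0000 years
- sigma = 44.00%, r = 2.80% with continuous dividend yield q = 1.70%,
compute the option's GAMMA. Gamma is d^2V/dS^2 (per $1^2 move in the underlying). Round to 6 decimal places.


d1 = 0.4354570485; d2 = -0.0045429515
phi(d1) = 0.3628557329; exp(-qT) = 0.9831436846; exp(-rT) = 0.9723883668
Gamma = exp(-qT) * phi(d1) / (S * sigma * sqrt(T)) = 0.9831436846 * 0.3628557329 / (9.3300 * 0.4400 * 1.0000000000) = 0.086899

Answer: Gamma = 0.086899


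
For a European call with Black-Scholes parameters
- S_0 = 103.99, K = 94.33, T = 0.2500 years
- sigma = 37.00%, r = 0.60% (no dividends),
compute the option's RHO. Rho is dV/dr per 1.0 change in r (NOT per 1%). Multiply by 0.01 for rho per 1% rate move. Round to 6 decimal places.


d1 = 0.6276106379; d2 = 0.4426106379
phi(d1) = 0.3276248453; exp(-qT) = 1.0000000000; exp(-rT) = 0.9985011244
N(d2) = 0.6709763055
Rho = K*T*exp(-rT)*N(d2) = 94.3300 * 0.2500 * 0.9985011244 * 0.6709763055 = 15.799582

Answer: Rho = 15.799582


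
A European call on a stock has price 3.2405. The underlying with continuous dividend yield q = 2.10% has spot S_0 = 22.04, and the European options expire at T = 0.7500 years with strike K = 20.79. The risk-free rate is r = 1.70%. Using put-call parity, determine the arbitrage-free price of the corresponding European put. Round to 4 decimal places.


Put-call parity: C - P = S_0 * exp(-qT) - K * exp(-rT).
S_0 * exp(-qT) = 22.0400 * 0.98437338 = 21.69558935
K * exp(-rT) = 20.7900 * 0.98733094 = 20.52661018
P = C - S*exp(-qT) + K*exp(-rT)
P = 3.2405 - 21.69558935 + 20.52661018 = 2.0715

Answer: Put price = 2.0715


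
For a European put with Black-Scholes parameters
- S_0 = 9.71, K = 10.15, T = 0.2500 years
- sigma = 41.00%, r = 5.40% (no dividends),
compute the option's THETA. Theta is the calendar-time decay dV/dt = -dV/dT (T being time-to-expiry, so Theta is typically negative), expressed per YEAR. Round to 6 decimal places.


Answer: Theta = -1.262072

Derivation:
d1 = -0.0478288936; d2 = -0.2528288936
phi(d1) = 0.3984862305; exp(-qT) = 1.0000000000; exp(-rT) = 0.9865907163
Theta = -S*exp(-qT)*phi(d1)*sigma/(2*sqrt(T)) + r*K*exp(-rT)*N(-d2) - q*S*exp(-qT)*N(-d1)
N(-d1) = 0.5190736954; N(-d2) = 0.5997997805; sqrt(T) = 0.5000000000
Term 1 = -9.7100 * 1.0000000000 * 0.3984862305 * 0.4100 / (2 * 0.5000000000) = -1.5864135322
Term 2 = 0.0540 * 10.1500 * 0.9865907163 * 0.5997997805 = 0.3243419542
Term 3 = 0 (no dividend yield, q = 0)
Theta = -1.5864135322 + (0.3243419542) + (0.0000000000) = -1.262072


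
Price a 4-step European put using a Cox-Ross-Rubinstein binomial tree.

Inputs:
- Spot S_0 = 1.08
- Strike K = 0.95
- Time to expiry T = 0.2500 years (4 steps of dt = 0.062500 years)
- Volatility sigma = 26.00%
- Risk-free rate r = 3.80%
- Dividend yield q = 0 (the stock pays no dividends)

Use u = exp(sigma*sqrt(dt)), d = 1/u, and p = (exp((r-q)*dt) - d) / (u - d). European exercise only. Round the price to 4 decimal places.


dt = T/N = 0.062500
u = exp(sigma*sqrt(dt)) = 1.067159; d = 1/u = 0.937067
p = (exp((r-q)*dt) - d) / (u - d) = 0.502034
Discount per step: exp(-r*dt) = 0.997628
Stock lattice S(k, i) with i counting down-moves:
  k=0: S(0,0) = 1.0800
  k=1: S(1,0) = 1.1525; S(1,1) = 1.0120
  k=2: S(2,0) = 1.2299; S(2,1) = 1.0800; S(2,2) = 0.9483
  k=3: S(3,0) = 1.3125; S(3,1) = 1.1525; S(3,2) = 1.0120; S(3,3) = 0.8887
  k=4: S(4,0) = 1.4007; S(4,1) = 1.2299; S(4,2) = 1.0800; S(4,3) = 0.9483; S(4,4) = 0.8327
Terminal payoffs V(N, i) = max(K - S_T, 0):
  V(4,0) = 0.000000; V(4,1) = 0.000000; V(4,2) = 0.000000; V(4,3) = 0.001657; V(4,4) = 0.117264
Backward induction: V(k, i) = exp(-r*dt) * [p * V(k+1, i) + (1-p) * V(k+1, i+1)].
  V(3,0) = exp(-r*dt) * [p*0.000000 + (1-p)*0.000000] = 0.000000
  V(3,1) = exp(-r*dt) * [p*0.000000 + (1-p)*0.000000] = 0.000000
  V(3,2) = exp(-r*dt) * [p*0.000000 + (1-p)*0.001657] = 0.000823
  V(3,3) = exp(-r*dt) * [p*0.001657 + (1-p)*0.117264] = 0.059085
  V(2,0) = exp(-r*dt) * [p*0.000000 + (1-p)*0.000000] = 0.000000
  V(2,1) = exp(-r*dt) * [p*0.000000 + (1-p)*0.000823] = 0.000409
  V(2,2) = exp(-r*dt) * [p*0.000823 + (1-p)*0.059085] = 0.029765
  V(1,0) = exp(-r*dt) * [p*0.000000 + (1-p)*0.000409] = 0.000203
  V(1,1) = exp(-r*dt) * [p*0.000409 + (1-p)*0.029765] = 0.014992
  V(0,0) = exp(-r*dt) * [p*0.000203 + (1-p)*0.014992] = 0.007549

Answer: Price = V(0,0) = 0.0075


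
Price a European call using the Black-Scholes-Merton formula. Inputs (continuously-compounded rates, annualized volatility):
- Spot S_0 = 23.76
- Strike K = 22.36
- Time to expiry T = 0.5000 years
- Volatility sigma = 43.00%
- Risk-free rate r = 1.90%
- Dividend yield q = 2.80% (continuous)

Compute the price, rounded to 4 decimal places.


Answer: Price = 3.4409

Derivation:
d1 = (ln(S/K) + (r - q + 0.5*sigma^2) * T) / (sigma * sqrt(T)) = 0.33696054
d2 = d1 - sigma * sqrt(T) = 0.03290463
exp(-rT) = 0.99054498; exp(-qT) = 0.98609754
C = S_0 * exp(-qT) * N(d1) - K * exp(-rT) * N(d2)
N(d1) = 0.63192668; N(d2) = 0.51312468
C = 23.7600 * 0.98609754 * 0.63192668 - 22.3600 * 0.99054498 * 0.51312468 = 3.4409


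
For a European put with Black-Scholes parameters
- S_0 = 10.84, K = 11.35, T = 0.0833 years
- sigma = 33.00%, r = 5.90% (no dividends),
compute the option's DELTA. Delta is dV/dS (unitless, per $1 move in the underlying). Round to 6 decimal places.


d1 = -0.3834830818; d2 = -0.4787268217
phi(d1) = 0.3706607074; exp(-qT) = 1.0000000000; exp(-rT) = 0.9950973574
N(-d1) = 0.6493191940
Delta = -exp(-qT) * N(-d1) = -1.0000000000 * 0.6493191940 = -0.649319

Answer: Delta = -0.649319


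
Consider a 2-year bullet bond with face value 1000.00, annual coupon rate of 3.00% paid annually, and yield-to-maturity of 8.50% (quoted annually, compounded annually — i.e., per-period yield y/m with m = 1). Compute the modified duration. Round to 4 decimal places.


Answer: Modified duration = 1.8151

Derivation:
Coupon per period c = face * coupon_rate / m = 30.000000
Periods per year m = 1; per-period yield y/m = 0.085000
Number of cashflows N = 2
Cashflows (t years, CF_t, discount factor 1/(1+y/m)^(m*t), PV):
  t = 1.0000: CF_t = 30.000000, DF = 0.921659, PV = 27.649770
  t = 2.0000: CF_t = 1030.000000, DF = 0.849455, PV = 874.938945
Price P = sum_t PV_t = 902.588715
First compute Macaulay numerator sum_t t * PV_t:
  t * PV_t at t = 1.0000: 27.649770
  t * PV_t at t = 2.0000: 1749.877891
Macaulay duration D = 1777.527660 / 902.588715 = 1.969366
Modified duration = D / (1 + y/m) = 1.969366 / (1 + 0.085000) = 1.815084


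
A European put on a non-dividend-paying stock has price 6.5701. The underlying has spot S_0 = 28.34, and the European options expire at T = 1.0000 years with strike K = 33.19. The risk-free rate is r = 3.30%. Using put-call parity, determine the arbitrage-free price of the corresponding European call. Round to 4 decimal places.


Answer: Call price = 2.7975

Derivation:
Put-call parity: C - P = S_0 * exp(-qT) - K * exp(-rT).
S_0 * exp(-qT) = 28.3400 * 1.00000000 = 28.34000000
K * exp(-rT) = 33.1900 * 0.96753856 = 32.11260479
C = P + S*exp(-qT) - K*exp(-rT)
C = 6.5701 + 28.34000000 - 32.11260479 = 2.7975


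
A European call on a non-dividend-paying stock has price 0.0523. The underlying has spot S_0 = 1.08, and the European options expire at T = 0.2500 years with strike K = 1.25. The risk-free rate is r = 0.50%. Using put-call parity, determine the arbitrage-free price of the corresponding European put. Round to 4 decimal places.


Put-call parity: C - P = S_0 * exp(-qT) - K * exp(-rT).
S_0 * exp(-qT) = 1.0800 * 1.00000000 = 1.08000000
K * exp(-rT) = 1.2500 * 0.99875078 = 1.24843848
P = C - S*exp(-qT) + K*exp(-rT)
P = 0.0523 - 1.08000000 + 1.24843848 = 0.2207

Answer: Put price = 0.2207


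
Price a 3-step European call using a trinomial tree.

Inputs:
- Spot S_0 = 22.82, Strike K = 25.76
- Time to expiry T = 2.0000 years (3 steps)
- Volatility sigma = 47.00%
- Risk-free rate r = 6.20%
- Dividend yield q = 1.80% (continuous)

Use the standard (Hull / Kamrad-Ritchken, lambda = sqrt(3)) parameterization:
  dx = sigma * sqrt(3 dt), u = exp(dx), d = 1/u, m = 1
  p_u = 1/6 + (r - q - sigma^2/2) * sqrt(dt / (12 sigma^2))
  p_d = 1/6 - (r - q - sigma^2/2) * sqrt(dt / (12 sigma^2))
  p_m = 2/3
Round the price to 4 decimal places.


dt = T/N = 0.666667; dx = sigma*sqrt(3*dt) = 0.664680
u = exp(dx) = 1.943869; d = 1/u = 0.514438
p_u = 0.133342, p_m = 0.666667, p_d = 0.199991
Discount per step: exp(-r*dt) = 0.959509
Stock lattice S(k, j) with j the centered position index:
  k=0: S(0,+0) = 22.8200
  k=1: S(1,-1) = 11.7395; S(1,+0) = 22.8200; S(1,+1) = 44.3591
  k=2: S(2,-2) = 6.0392; S(2,-1) = 11.7395; S(2,+0) = 22.8200; S(2,+1) = 44.3591; S(2,+2) = 86.2283
  k=3: S(3,-3) = 3.1068; S(3,-2) = 6.0392; S(3,-1) = 11.7395; S(3,+0) = 22.8200; S(3,+1) = 44.3591; S(3,+2) = 86.2283; S(3,+3) = 167.6165
Terminal payoffs V(N, j) = max(S_T - K, 0):
  V(3,-3) = 0.000000; V(3,-2) = 0.000000; V(3,-1) = 0.000000; V(3,+0) = 0.000000; V(3,+1) = 18.599093; V(3,+2) = 60.468271; V(3,+3) = 141.856472
Backward induction: V(k, j) = exp(-r*dt) * [p_u * V(k+1, j+1) + p_m * V(k+1, j) + p_d * V(k+1, j-1)]
  V(2,-2) = exp(-r*dt) * [p_u*0.000000 + p_m*0.000000 + p_d*0.000000] = 0.000000
  V(2,-1) = exp(-r*dt) * [p_u*0.000000 + p_m*0.000000 + p_d*0.000000] = 0.000000
  V(2,+0) = exp(-r*dt) * [p_u*18.599093 + p_m*0.000000 + p_d*0.000000] = 2.379628
  V(2,+1) = exp(-r*dt) * [p_u*60.468271 + p_m*18.599093 + p_d*0.000000] = 19.633841
  V(2,+2) = exp(-r*dt) * [p_u*141.856472 + p_m*60.468271 + p_d*18.599093] = 60.398526
  V(1,-1) = exp(-r*dt) * [p_u*2.379628 + p_m*0.000000 + p_d*0.000000] = 0.304457
  V(1,+0) = exp(-r*dt) * [p_u*19.633841 + p_m*2.379628 + p_d*0.000000] = 4.034201
  V(1,+1) = exp(-r*dt) * [p_u*60.398526 + p_m*19.633841 + p_d*2.379628] = 20.743453
  V(0,+0) = exp(-r*dt) * [p_u*20.743453 + p_m*4.034201 + p_d*0.304457] = 5.292977

Answer: Price = V(0,0) = 5.2930


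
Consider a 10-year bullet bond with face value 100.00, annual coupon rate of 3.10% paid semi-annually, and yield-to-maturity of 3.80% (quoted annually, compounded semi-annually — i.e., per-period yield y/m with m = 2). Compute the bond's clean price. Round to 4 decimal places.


Answer: Price = 94.2214

Derivation:
Coupon per period c = face * coupon_rate / m = 1.550000
Periods per year m = 2; per-period yield y/m = 0.019000
Number of cashflows N = 20
Cashflows (t years, CF_t, discount factor 1/(1+y/m)^(m*t), PV):
  t = 0.5000: CF_t = 1.550000, DF = 0.981354, PV = 1.521099
  t = 1.0000: CF_t = 1.550000, DF = 0.963056, PV = 1.492737
  t = 1.5000: CF_t = 1.550000, DF = 0.945099, PV = 1.464904
  t = 2.0000: CF_t = 1.550000, DF = 0.927477, PV = 1.437590
  t = 2.5000: CF_t = 1.550000, DF = 0.910184, PV = 1.410785
  t = 3.0000: CF_t = 1.550000, DF = 0.893213, PV = 1.384480
  t = 3.5000: CF_t = 1.550000, DF = 0.876558, PV = 1.358665
  t = 4.0000: CF_t = 1.550000, DF = 0.860214, PV = 1.333332
  t = 4.5000: CF_t = 1.550000, DF = 0.844175, PV = 1.308471
  t = 5.0000: CF_t = 1.550000, DF = 0.828434, PV = 1.284073
  t = 5.5000: CF_t = 1.550000, DF = 0.812988, PV = 1.260131
  t = 6.0000: CF_t = 1.550000, DF = 0.797829, PV = 1.236635
  t = 6.5000: CF_t = 1.550000, DF = 0.782953, PV = 1.213577
  t = 7.0000: CF_t = 1.550000, DF = 0.768354, PV = 1.190949
  t = 7.5000: CF_t = 1.550000, DF = 0.754028, PV = 1.168743
  t = 8.0000: CF_t = 1.550000, DF = 0.739968, PV = 1.146951
  t = 8.5000: CF_t = 1.550000, DF = 0.726171, PV = 1.125565
  t = 9.0000: CF_t = 1.550000, DF = 0.712631, PV = 1.104578
  t = 9.5000: CF_t = 1.550000, DF = 0.699343, PV = 1.083982
  t = 10.0000: CF_t = 101.550000, DF = 0.686304, PV = 69.694137
Price P = sum_t PV_t = 94.221383


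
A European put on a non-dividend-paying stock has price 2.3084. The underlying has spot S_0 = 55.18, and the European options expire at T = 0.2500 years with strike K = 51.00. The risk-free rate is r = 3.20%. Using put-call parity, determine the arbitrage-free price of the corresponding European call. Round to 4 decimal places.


Answer: Call price = 6.8948

Derivation:
Put-call parity: C - P = S_0 * exp(-qT) - K * exp(-rT).
S_0 * exp(-qT) = 55.1800 * 1.00000000 = 55.18000000
K * exp(-rT) = 51.0000 * 0.99203191 = 50.59362766
C = P + S*exp(-qT) - K*exp(-rT)
C = 2.3084 + 55.18000000 - 50.59362766 = 6.8948


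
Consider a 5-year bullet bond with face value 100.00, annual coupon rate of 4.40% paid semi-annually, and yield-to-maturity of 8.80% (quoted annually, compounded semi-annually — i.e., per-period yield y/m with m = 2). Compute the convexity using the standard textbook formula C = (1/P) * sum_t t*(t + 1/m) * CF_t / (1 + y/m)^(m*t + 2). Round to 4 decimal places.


Answer: Convexity = 21.8167

Derivation:
Coupon per period c = face * coupon_rate / m = 2.200000
Periods per year m = 2; per-period yield y/m = 0.044000
Number of cashflows N = 10
Cashflows (t years, CF_t, discount factor 1/(1+y/m)^(m*t), PV):
  t = 0.5000: CF_t = 2.200000, DF = 0.957854, PV = 2.107280
  t = 1.0000: CF_t = 2.200000, DF = 0.917485, PV = 2.018467
  t = 1.5000: CF_t = 2.200000, DF = 0.878817, PV = 1.933398
  t = 2.0000: CF_t = 2.200000, DF = 0.841779, PV = 1.851913
  t = 2.5000: CF_t = 2.200000, DF = 0.806302, PV = 1.773863
  t = 3.0000: CF_t = 2.200000, DF = 0.772320, PV = 1.699103
  t = 3.5000: CF_t = 2.200000, DF = 0.739770, PV = 1.627493
  t = 4.0000: CF_t = 2.200000, DF = 0.708592, PV = 1.558902
  t = 4.5000: CF_t = 2.200000, DF = 0.678728, PV = 1.493201
  t = 5.0000: CF_t = 102.200000, DF = 0.650122, PV = 66.442491
Price P = sum_t PV_t = 82.506111
Convexity numerator sum_t t*(t + 1/m) * CF_t / (1+y/m)^(m*t + 2):
  t = 0.5000: term = 0.966699
  t = 1.0000: term = 2.777870
  t = 1.5000: term = 5.321590
  t = 2.0000: term = 8.495515
  t = 2.5000: term = 12.206199
  t = 3.0000: term = 16.368466
  t = 3.5000: term = 20.904810
  t = 4.0000: term = 25.744840
  t = 4.5000: term = 30.824761
  t = 5.0000: term = 1676.399820
Convexity = (1/P) * sum = 1800.010571 / 82.506111 = 21.816694


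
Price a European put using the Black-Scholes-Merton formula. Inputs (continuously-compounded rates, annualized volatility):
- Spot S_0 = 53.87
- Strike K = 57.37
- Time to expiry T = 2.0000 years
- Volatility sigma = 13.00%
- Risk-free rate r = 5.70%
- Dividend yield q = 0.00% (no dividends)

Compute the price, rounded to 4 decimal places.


Answer: Price = 2.6537

Derivation:
d1 = (ln(S/K) + (r - q + 0.5*sigma^2) * T) / (sigma * sqrt(T)) = 0.36961134
d2 = d1 - sigma * sqrt(T) = 0.18576358
exp(-rT) = 0.89225796; exp(-qT) = 1.00000000
P = K * exp(-rT) * N(-d2) - S_0 * exp(-qT) * N(-d1)
N(-d1) = 0.35583605; N(-d2) = 0.42631508
P = 57.3700 * 0.89225796 * 0.42631508 - 53.8700 * 1.00000000 * 0.35583605 = 2.6537


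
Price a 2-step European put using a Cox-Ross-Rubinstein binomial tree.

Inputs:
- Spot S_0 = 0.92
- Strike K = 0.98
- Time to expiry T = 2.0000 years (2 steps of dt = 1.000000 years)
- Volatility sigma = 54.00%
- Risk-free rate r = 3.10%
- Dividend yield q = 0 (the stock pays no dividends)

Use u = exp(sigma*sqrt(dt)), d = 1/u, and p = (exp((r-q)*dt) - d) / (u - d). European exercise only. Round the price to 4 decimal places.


Answer: Price = V(0,0) = 0.2559

Derivation:
dt = T/N = 1.000000
u = exp(sigma*sqrt(dt)) = 1.716007; d = 1/u = 0.582748
p = (exp((r-q)*dt) - d) / (u - d) = 0.395971
Discount per step: exp(-r*dt) = 0.969476
Stock lattice S(k, i) with i counting down-moves:
  k=0: S(0,0) = 0.9200
  k=1: S(1,0) = 1.5787; S(1,1) = 0.5361
  k=2: S(2,0) = 2.7091; S(2,1) = 0.9200; S(2,2) = 0.3124
Terminal payoffs V(N, i) = max(K - S_T, 0):
  V(2,0) = 0.000000; V(2,1) = 0.060000; V(2,2) = 0.667572
Backward induction: V(k, i) = exp(-r*dt) * [p * V(k+1, i) + (1-p) * V(k+1, i+1)].
  V(1,0) = exp(-r*dt) * [p*0.000000 + (1-p)*0.060000] = 0.035135
  V(1,1) = exp(-r*dt) * [p*0.060000 + (1-p)*0.667572] = 0.413958
  V(0,0) = exp(-r*dt) * [p*0.035135 + (1-p)*0.413958] = 0.255898


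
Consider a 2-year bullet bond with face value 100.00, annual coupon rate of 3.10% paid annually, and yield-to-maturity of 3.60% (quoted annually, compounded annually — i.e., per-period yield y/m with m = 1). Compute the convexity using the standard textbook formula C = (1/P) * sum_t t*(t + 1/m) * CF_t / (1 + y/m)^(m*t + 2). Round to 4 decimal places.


Coupon per period c = face * coupon_rate / m = 3.100000
Periods per year m = 1; per-period yield y/m = 0.036000
Number of cashflows N = 2
Cashflows (t years, CF_t, discount factor 1/(1+y/m)^(m*t), PV):
  t = 1.0000: CF_t = 3.100000, DF = 0.965251, PV = 2.992278
  t = 2.0000: CF_t = 103.100000, DF = 0.931709, PV = 96.059242
Price P = sum_t PV_t = 99.051520
Convexity numerator sum_t t*(t + 1/m) * CF_t / (1+y/m)^(m*t + 2):
  t = 1.0000: term = 5.575867
  t = 2.0000: term = 536.995806
Convexity = (1/P) * sum = 542.571673 / 99.051520 = 5.477671

Answer: Convexity = 5.4777


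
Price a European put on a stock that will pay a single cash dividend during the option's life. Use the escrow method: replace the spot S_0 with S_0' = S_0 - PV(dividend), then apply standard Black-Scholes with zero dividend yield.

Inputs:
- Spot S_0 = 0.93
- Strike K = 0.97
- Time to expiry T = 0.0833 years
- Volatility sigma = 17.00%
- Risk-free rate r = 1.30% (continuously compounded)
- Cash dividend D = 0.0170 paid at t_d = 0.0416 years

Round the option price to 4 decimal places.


PV(D) = D * exp(-r * t_d) = 0.0170 * 0.99945935 = 0.01699081
S_0' = S_0 - PV(D) = 0.9300 - 0.01699081 = 0.91300919
d1 = (ln(S_0'/K) + (r + sigma^2/2)*T) / (sigma*sqrt(T)) = -1.18747763
d2 = d1 - sigma*sqrt(T) = -1.23654259
exp(-rT) = 0.99891769
N(-d1) = 0.88248036; N(-d2) = 0.89187153
P = K * exp(-rT) * N(-d2) - S_0' * N(-d1) = 0.9700 * 0.99891769 * 0.89187153 - 0.91300919 * 0.88248036 = 0.0585

Answer: Price = 0.0585


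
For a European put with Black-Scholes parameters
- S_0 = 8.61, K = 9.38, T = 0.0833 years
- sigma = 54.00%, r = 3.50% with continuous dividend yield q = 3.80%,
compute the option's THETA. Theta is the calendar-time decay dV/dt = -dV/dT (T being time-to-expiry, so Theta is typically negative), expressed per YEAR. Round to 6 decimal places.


d1 = -0.4732665958; d2 = -0.6291199884
phi(d1) = 0.3566753950; exp(-qT) = 0.9968396046; exp(-rT) = 0.9970887459
Theta = -S*exp(-qT)*phi(d1)*sigma/(2*sqrt(T)) + r*K*exp(-rT)*N(-d2) - q*S*exp(-qT)*N(-d1)
N(-d1) = 0.6819885046; N(-d2) = 0.7353647473; sqrt(T) = 0.2886173938
Term 1 = -8.6100 * 0.9968396046 * 0.3566753950 * 0.5400 / (2 * 0.2886173938) = -2.8638010898
Term 2 = 0.0350 * 9.3800 * 0.9970887459 * 0.7353647473 = 0.2407174109
Term 3 = -0.0380 * 8.6100 * 0.9968396046 * 0.6819885046 = -0.2224278104
Theta = -2.8638010898 + (0.2407174109) + (-0.2224278104) = -2.845511

Answer: Theta = -2.845511


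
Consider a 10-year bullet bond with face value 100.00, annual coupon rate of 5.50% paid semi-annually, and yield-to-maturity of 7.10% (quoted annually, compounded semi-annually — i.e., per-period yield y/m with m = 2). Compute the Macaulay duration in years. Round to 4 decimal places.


Answer: Macaulay duration = 7.6636 years

Derivation:
Coupon per period c = face * coupon_rate / m = 2.750000
Periods per year m = 2; per-period yield y/m = 0.035500
Number of cashflows N = 20
Cashflows (t years, CF_t, discount factor 1/(1+y/m)^(m*t), PV):
  t = 0.5000: CF_t = 2.750000, DF = 0.965717, PV = 2.655722
  t = 1.0000: CF_t = 2.750000, DF = 0.932609, PV = 2.564676
  t = 1.5000: CF_t = 2.750000, DF = 0.900637, PV = 2.476751
  t = 2.0000: CF_t = 2.750000, DF = 0.869760, PV = 2.391841
  t = 2.5000: CF_t = 2.750000, DF = 0.839942, PV = 2.309841
  t = 3.0000: CF_t = 2.750000, DF = 0.811147, PV = 2.230653
  t = 3.5000: CF_t = 2.750000, DF = 0.783338, PV = 2.154180
  t = 4.0000: CF_t = 2.750000, DF = 0.756483, PV = 2.080328
  t = 4.5000: CF_t = 2.750000, DF = 0.730549, PV = 2.009008
  t = 5.0000: CF_t = 2.750000, DF = 0.705503, PV = 1.940134
  t = 5.5000: CF_t = 2.750000, DF = 0.681316, PV = 1.873620
  t = 6.0000: CF_t = 2.750000, DF = 0.657959, PV = 1.809387
  t = 6.5000: CF_t = 2.750000, DF = 0.635402, PV = 1.747356
  t = 7.0000: CF_t = 2.750000, DF = 0.613619, PV = 1.687451
  t = 7.5000: CF_t = 2.750000, DF = 0.592582, PV = 1.629600
  t = 8.0000: CF_t = 2.750000, DF = 0.572267, PV = 1.573733
  t = 8.5000: CF_t = 2.750000, DF = 0.552648, PV = 1.519781
  t = 9.0000: CF_t = 2.750000, DF = 0.533701, PV = 1.467678
  t = 9.5000: CF_t = 2.750000, DF = 0.515404, PV = 1.417362
  t = 10.0000: CF_t = 102.750000, DF = 0.497735, PV = 51.142242
Price P = sum_t PV_t = 88.681346
Macaulay numerator sum_t t * PV_t:
  t * PV_t at t = 0.5000: 1.327861
  t * PV_t at t = 1.0000: 2.564676
  t * PV_t at t = 1.5000: 3.715127
  t * PV_t at t = 2.0000: 4.783682
  t * PV_t at t = 2.5000: 5.774604
  t * PV_t at t = 3.0000: 6.691960
  t * PV_t at t = 3.5000: 7.539630
  t * PV_t at t = 4.0000: 8.321313
  t * PV_t at t = 4.5000: 9.040538
  t * PV_t at t = 5.0000: 9.700669
  t * PV_t at t = 5.5000: 10.304911
  t * PV_t at t = 6.0000: 10.856322
  t * PV_t at t = 6.5000: 11.357813
  t * PV_t at t = 7.0000: 11.812159
  t * PV_t at t = 7.5000: 12.222004
  t * PV_t at t = 8.0000: 12.589864
  t * PV_t at t = 8.5000: 12.918136
  t * PV_t at t = 9.0000: 13.209104
  t * PV_t at t = 9.5000: 13.464937
  t * PV_t at t = 10.0000: 511.422424
Macaulay duration D = (sum_t t * PV_t) / P = 679.617731 / 88.681346 = 7.663593


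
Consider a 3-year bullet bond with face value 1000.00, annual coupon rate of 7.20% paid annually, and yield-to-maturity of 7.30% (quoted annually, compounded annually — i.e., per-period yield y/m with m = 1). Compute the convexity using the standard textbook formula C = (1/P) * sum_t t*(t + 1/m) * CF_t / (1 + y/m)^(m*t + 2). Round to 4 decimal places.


Coupon per period c = face * coupon_rate / m = 72.000000
Periods per year m = 1; per-period yield y/m = 0.073000
Number of cashflows N = 3
Cashflows (t years, CF_t, discount factor 1/(1+y/m)^(m*t), PV):
  t = 1.0000: CF_t = 72.000000, DF = 0.931966, PV = 67.101584
  t = 2.0000: CF_t = 72.000000, DF = 0.868561, PV = 62.536425
  t = 3.0000: CF_t = 1072.000000, DF = 0.809470, PV = 867.751992
Price P = sum_t PV_t = 997.390002
Convexity numerator sum_t t*(t + 1/m) * CF_t / (1+y/m)^(m*t + 2):
  t = 1.0000: term = 116.563700
  t = 2.0000: term = 325.900374
  t = 3.0000: term = 9044.351274
Convexity = (1/P) * sum = 9486.815348 / 997.390002 = 9.511641

Answer: Convexity = 9.5116


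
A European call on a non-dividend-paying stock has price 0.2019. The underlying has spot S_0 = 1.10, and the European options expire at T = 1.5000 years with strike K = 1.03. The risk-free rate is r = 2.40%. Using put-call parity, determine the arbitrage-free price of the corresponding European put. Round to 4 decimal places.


Answer: Put price = 0.0955

Derivation:
Put-call parity: C - P = S_0 * exp(-qT) - K * exp(-rT).
S_0 * exp(-qT) = 1.1000 * 1.00000000 = 1.10000000
K * exp(-rT) = 1.0300 * 0.96464029 = 0.99357950
P = C - S*exp(-qT) + K*exp(-rT)
P = 0.2019 - 1.10000000 + 0.99357950 = 0.0955


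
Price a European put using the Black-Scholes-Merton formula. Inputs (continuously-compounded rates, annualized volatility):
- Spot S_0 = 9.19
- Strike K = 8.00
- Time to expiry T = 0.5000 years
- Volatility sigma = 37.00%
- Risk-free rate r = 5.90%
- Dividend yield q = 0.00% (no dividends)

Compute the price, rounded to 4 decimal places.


Answer: Price = 0.3459

Derivation:
d1 = (ln(S/K) + (r - q + 0.5*sigma^2) * T) / (sigma * sqrt(T)) = 0.77361073
d2 = d1 - sigma * sqrt(T) = 0.51198122
exp(-rT) = 0.97093088; exp(-qT) = 1.00000000
P = K * exp(-rT) * N(-d2) - S_0 * exp(-qT) * N(-d1)
N(-d1) = 0.21958051; N(-d2) = 0.30433208
P = 8.0000 * 0.97093088 * 0.30433208 - 9.1900 * 1.00000000 * 0.21958051 = 0.3459


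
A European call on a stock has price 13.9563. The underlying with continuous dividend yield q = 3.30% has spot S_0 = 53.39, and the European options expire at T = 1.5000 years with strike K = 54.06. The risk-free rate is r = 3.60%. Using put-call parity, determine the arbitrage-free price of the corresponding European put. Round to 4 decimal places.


Put-call parity: C - P = S_0 * exp(-qT) - K * exp(-rT).
S_0 * exp(-qT) = 53.3900 * 0.95170516 = 50.81153839
K * exp(-rT) = 54.0600 * 0.94743211 = 51.21817968
P = C - S*exp(-qT) + K*exp(-rT)
P = 13.9563 - 50.81153839 + 51.21817968 = 14.3629

Answer: Put price = 14.3629


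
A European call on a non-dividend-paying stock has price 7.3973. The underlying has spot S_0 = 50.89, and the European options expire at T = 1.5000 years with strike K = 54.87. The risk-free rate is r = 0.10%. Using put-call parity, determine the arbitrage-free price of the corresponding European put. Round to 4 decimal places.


Put-call parity: C - P = S_0 * exp(-qT) - K * exp(-rT).
S_0 * exp(-qT) = 50.8900 * 1.00000000 = 50.89000000
K * exp(-rT) = 54.8700 * 0.99850112 = 54.78775670
P = C - S*exp(-qT) + K*exp(-rT)
P = 7.3973 - 50.89000000 + 54.78775670 = 11.2951

Answer: Put price = 11.2951
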